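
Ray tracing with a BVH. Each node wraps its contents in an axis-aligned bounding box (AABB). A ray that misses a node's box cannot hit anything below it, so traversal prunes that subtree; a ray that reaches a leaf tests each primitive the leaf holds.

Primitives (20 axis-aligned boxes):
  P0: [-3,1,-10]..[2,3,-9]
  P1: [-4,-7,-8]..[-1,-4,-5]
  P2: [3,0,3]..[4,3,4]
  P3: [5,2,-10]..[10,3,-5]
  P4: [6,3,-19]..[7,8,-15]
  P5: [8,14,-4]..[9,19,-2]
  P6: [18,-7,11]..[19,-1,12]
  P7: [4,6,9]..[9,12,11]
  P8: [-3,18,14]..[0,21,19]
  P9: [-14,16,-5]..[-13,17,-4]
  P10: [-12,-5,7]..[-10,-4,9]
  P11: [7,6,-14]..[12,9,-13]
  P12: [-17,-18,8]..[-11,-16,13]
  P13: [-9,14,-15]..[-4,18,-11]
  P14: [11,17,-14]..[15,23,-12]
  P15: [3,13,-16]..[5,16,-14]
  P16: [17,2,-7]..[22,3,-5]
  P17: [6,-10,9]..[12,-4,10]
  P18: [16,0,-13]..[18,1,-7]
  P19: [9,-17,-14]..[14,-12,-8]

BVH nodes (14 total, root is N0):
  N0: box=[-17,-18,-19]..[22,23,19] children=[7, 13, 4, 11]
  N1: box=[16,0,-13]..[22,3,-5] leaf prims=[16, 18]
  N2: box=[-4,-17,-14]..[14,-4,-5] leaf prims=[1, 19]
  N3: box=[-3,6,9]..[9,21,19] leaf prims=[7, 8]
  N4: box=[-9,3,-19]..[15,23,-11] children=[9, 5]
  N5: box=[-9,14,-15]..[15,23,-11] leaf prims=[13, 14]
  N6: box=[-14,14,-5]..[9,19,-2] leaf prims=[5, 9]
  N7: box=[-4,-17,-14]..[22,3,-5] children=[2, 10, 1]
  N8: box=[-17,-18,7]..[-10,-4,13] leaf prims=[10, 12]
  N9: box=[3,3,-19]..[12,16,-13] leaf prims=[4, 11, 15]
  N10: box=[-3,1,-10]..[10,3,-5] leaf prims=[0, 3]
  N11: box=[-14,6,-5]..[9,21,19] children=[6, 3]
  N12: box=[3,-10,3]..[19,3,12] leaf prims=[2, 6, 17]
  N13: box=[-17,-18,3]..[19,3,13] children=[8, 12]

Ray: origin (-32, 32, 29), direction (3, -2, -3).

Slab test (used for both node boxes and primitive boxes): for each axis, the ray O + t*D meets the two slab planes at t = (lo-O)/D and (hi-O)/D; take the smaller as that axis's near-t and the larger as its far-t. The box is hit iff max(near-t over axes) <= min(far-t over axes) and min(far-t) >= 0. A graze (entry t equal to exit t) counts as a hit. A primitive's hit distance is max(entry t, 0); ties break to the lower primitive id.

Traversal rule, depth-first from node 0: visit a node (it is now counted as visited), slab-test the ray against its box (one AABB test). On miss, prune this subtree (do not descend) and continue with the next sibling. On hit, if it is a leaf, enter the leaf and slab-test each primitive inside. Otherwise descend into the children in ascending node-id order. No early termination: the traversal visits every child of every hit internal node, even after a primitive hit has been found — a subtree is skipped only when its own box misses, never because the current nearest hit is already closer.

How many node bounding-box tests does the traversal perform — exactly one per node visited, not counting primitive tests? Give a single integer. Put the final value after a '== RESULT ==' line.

Walk:
N0 x:[5,18] y:[9/2,25] z:[10/3,16] -> hit [5,16], descend [4, 7, 11, 13]
  N4 x:[23/3,47/3] y:[9/2,29/2] z:[40/3,16] -> hit [40/3,29/2], descend [5, 9]
    N5 x:[23/3,47/3] y:[9/2,9] z:[40/3,44/3] -> miss, prune
    N9 x:[35/3,44/3] y:[8,29/2] z:[14,16] -> hit [14,29/2] leaf, test {P4(miss), P11(miss), P15(miss)}
  N7 x:[28/3,18] y:[29/2,49/2] z:[34/3,43/3] -> miss, prune
  N11 x:[6,41/3] y:[11/2,13] z:[10/3,34/3] -> hit [6,34/3], descend [3, 6]
    N3 x:[29/3,41/3] y:[11/2,13] z:[10/3,20/3] -> miss, prune
    N6 x:[6,41/3] y:[13/2,9] z:[31/3,34/3] -> miss, prune
  N13 x:[5,17] y:[29/2,25] z:[16/3,26/3] -> miss, prune

9 AABB tests over nodes [0, 4, 5, 9, 7, 11, 3, 6, 13]; 1 leaf entered; closest miss.

== RESULT ==
9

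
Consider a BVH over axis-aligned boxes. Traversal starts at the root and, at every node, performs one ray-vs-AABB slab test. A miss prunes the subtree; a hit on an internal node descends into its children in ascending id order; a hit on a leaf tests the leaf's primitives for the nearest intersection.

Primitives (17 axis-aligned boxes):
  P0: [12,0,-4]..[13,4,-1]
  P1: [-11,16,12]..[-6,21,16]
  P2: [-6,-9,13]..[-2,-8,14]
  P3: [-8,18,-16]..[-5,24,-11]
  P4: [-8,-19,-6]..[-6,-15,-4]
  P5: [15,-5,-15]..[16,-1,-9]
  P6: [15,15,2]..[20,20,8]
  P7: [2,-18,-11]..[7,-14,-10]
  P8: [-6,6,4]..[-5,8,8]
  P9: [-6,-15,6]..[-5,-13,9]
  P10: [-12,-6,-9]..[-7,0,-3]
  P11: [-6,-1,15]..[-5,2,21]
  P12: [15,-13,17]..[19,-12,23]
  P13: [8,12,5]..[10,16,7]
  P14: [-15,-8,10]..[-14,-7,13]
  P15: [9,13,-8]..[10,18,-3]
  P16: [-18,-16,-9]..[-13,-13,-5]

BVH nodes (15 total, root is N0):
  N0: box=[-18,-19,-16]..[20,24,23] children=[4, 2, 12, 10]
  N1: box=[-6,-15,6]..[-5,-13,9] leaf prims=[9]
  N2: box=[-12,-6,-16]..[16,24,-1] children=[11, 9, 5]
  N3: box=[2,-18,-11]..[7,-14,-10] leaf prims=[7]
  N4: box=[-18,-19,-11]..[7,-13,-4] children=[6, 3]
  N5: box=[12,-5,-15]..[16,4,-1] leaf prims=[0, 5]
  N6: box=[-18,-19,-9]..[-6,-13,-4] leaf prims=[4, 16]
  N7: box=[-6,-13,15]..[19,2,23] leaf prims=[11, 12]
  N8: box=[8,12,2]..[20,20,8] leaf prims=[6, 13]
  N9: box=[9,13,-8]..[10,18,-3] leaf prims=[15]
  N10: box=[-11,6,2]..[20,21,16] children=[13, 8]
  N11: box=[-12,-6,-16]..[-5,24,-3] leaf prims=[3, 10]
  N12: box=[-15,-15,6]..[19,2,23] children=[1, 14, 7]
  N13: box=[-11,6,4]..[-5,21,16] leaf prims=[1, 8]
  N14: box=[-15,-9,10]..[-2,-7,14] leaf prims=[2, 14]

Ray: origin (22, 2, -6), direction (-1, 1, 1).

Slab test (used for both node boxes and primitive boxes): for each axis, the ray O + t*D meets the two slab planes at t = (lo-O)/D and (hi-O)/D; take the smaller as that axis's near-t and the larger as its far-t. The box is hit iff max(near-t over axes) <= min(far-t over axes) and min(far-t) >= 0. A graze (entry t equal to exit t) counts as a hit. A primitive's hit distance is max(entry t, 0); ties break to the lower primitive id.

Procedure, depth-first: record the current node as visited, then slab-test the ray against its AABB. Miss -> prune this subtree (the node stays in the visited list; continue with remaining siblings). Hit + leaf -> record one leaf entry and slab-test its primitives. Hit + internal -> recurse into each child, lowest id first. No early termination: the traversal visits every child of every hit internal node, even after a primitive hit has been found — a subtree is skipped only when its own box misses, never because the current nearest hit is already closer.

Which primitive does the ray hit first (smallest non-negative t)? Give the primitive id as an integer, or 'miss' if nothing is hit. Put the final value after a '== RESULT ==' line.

Walk:
N0 x:[2,40] y:[-21,22] z:[-10,29] -> hit [2,22], descend [2, 4, 10, 12]
  N2 x:[6,34] y:[-8,22] z:[-10,5] -> miss, prune
  N4 x:[15,40] y:[-21,-15] z:[-5,2] -> miss, prune
  N10 x:[2,33] y:[4,19] z:[8,22] -> hit [8,19], descend [8, 13]
    N8 x:[2,14] y:[10,18] z:[8,14] -> hit [10,14] leaf, test {P6(miss), P13@t=12}
    N13 x:[27,33] y:[4,19] z:[10,22] -> miss, prune
  N12 x:[3,37] y:[-17,0] z:[12,29] -> miss, prune

Summary -> nodes [0, 2, 4, 10, 8, 13, 12]; box-tests=7; leaf-entries=1; first=P13

== RESULT ==
13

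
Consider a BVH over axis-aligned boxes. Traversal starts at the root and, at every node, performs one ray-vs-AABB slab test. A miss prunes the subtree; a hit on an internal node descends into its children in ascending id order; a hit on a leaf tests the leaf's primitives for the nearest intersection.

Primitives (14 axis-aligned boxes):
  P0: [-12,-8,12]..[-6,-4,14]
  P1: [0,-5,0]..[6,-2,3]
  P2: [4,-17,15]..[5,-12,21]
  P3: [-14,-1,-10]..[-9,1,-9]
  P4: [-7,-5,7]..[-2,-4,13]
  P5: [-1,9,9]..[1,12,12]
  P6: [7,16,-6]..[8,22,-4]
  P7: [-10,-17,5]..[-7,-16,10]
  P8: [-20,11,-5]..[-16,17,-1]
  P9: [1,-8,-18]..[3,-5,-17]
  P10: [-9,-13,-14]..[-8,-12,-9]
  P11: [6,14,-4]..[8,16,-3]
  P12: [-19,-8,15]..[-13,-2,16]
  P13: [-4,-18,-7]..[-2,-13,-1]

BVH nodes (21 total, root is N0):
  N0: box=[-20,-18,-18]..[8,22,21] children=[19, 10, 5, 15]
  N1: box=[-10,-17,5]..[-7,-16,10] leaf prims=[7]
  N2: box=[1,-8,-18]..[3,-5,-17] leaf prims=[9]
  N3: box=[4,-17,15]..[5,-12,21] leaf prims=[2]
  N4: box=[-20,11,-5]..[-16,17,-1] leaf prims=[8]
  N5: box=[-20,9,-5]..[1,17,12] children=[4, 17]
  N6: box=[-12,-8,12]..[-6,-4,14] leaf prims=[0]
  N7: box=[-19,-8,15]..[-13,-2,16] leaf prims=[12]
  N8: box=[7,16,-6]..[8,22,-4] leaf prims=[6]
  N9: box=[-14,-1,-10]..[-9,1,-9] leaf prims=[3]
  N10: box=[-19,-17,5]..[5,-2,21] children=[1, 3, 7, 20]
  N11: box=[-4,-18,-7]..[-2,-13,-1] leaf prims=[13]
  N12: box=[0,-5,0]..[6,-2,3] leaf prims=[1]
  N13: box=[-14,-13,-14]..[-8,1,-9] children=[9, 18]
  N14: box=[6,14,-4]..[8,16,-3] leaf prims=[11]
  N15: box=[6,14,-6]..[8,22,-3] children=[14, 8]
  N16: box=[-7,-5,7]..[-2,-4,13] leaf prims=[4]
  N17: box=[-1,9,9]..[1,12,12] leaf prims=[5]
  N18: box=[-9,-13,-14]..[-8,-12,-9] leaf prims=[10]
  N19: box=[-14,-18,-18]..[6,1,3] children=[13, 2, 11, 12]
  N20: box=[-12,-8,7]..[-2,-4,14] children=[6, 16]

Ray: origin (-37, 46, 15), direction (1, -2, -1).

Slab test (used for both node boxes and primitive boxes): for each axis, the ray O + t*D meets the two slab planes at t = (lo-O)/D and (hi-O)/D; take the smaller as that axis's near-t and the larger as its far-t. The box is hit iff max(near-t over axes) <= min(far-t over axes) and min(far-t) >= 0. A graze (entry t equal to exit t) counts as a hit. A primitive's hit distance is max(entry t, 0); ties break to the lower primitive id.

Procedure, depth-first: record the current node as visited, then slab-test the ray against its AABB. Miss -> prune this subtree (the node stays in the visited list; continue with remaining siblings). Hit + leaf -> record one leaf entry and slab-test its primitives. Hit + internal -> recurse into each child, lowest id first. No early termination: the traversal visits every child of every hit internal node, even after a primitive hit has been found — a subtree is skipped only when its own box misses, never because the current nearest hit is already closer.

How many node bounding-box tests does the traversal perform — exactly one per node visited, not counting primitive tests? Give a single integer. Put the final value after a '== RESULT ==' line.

Trace the traversal:
N0 x:[17,45] y:[12,32] z:[-6,33] -> hit [17,32], descend [5, 10, 15, 19]
  N5 x:[17,38] y:[29/2,37/2] z:[3,20] -> hit [17,37/2], descend [4, 17]
    N4 x:[17,21] y:[29/2,35/2] z:[16,20] -> hit [17,35/2] leaf, test {P8@t=17}
    N17 x:[36,38] y:[17,37/2] z:[3,6] -> miss, prune
  N10 x:[18,42] y:[24,63/2] z:[-6,10] -> miss, prune
  N15 x:[43,45] y:[12,16] z:[18,21] -> miss, prune
  N19 x:[23,43] y:[45/2,32] z:[12,33] -> hit [23,32], descend [2, 11, 12, 13]
    N2 x:[38,40] y:[51/2,27] z:[32,33] -> miss, prune
    N11 x:[33,35] y:[59/2,32] z:[16,22] -> miss, prune
    N12 x:[37,43] y:[24,51/2] z:[12,15] -> miss, prune
    N13 x:[23,29] y:[45/2,59/2] z:[24,29] -> hit [24,29], descend [9, 18]
      N9 x:[23,28] y:[45/2,47/2] z:[24,25] -> miss, prune
      N18 x:[28,29] y:[29,59/2] z:[24,29] -> hit [29,29] leaf, test {P10@t=29}

Visited [0, 5, 4, 17, 10, 15, 19, 2, 11, 12, 13, 9, 18]. Tests: 13 box, 2 leaf. Nearest: P8.

== RESULT ==
13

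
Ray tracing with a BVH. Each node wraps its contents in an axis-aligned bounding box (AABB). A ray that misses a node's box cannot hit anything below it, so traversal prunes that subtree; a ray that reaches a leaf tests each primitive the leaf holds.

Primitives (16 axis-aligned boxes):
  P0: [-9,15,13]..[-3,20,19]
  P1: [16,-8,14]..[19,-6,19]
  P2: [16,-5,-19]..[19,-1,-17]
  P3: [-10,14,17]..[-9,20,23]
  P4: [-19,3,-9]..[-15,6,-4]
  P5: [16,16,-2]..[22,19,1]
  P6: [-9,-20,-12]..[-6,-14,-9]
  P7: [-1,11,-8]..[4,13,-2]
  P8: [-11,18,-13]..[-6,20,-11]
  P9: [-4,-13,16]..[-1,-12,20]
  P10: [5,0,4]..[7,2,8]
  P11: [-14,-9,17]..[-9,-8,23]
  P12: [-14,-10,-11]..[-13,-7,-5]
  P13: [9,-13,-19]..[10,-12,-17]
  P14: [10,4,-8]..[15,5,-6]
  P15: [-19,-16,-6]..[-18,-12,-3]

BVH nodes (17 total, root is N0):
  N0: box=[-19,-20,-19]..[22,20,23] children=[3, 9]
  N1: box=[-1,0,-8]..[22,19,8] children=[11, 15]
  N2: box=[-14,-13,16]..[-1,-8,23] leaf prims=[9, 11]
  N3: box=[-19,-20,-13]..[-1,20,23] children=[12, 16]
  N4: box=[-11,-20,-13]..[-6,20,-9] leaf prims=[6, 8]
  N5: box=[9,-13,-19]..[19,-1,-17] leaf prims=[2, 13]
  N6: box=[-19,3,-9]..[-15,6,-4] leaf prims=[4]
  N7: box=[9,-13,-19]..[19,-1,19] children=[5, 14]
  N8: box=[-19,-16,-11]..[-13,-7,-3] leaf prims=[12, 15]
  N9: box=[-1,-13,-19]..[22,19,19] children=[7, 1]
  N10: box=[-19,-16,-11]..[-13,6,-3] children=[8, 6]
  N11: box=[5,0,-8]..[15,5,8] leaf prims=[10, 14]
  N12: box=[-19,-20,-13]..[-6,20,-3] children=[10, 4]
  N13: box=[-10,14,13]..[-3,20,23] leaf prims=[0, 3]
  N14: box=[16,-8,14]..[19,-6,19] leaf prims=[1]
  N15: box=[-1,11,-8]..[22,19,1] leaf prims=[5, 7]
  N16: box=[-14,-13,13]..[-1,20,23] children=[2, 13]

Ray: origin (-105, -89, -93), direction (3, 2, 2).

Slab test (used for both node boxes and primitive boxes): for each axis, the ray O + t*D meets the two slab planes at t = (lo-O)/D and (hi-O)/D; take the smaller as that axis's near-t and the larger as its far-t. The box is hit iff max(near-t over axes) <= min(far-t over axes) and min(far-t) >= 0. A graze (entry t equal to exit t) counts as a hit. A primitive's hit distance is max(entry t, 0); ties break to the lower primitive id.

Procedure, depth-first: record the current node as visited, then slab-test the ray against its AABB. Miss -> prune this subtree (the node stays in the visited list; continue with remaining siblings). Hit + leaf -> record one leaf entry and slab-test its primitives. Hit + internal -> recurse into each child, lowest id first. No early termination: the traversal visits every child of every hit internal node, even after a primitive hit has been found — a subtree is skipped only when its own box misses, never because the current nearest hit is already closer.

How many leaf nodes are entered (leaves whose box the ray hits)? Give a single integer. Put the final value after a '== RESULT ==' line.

Trace the traversal:
N0 x:[86/3,127/3] y:[69/2,109/2] z:[37,58] -> hit [37,127/3], descend [3, 9]
  N3 x:[86/3,104/3] y:[69/2,109/2] z:[40,58] -> miss, prune
  N9 x:[104/3,127/3] y:[38,54] z:[37,56] -> hit [38,127/3], descend [1, 7]
    N1 x:[104/3,127/3] y:[89/2,54] z:[85/2,101/2] -> miss, prune
    N7 x:[38,124/3] y:[38,44] z:[37,56] -> hit [38,124/3], descend [5, 14]
      N5 x:[38,124/3] y:[38,44] z:[37,38] -> hit [38,38] leaf, test {P2(miss), P13@t=38}
      N14 x:[121/3,124/3] y:[81/2,83/2] z:[107/2,56] -> miss, prune

7 AABB tests over nodes [0, 3, 9, 1, 7, 5, 14]; 1 leaf entered; closest P13.

== RESULT ==
1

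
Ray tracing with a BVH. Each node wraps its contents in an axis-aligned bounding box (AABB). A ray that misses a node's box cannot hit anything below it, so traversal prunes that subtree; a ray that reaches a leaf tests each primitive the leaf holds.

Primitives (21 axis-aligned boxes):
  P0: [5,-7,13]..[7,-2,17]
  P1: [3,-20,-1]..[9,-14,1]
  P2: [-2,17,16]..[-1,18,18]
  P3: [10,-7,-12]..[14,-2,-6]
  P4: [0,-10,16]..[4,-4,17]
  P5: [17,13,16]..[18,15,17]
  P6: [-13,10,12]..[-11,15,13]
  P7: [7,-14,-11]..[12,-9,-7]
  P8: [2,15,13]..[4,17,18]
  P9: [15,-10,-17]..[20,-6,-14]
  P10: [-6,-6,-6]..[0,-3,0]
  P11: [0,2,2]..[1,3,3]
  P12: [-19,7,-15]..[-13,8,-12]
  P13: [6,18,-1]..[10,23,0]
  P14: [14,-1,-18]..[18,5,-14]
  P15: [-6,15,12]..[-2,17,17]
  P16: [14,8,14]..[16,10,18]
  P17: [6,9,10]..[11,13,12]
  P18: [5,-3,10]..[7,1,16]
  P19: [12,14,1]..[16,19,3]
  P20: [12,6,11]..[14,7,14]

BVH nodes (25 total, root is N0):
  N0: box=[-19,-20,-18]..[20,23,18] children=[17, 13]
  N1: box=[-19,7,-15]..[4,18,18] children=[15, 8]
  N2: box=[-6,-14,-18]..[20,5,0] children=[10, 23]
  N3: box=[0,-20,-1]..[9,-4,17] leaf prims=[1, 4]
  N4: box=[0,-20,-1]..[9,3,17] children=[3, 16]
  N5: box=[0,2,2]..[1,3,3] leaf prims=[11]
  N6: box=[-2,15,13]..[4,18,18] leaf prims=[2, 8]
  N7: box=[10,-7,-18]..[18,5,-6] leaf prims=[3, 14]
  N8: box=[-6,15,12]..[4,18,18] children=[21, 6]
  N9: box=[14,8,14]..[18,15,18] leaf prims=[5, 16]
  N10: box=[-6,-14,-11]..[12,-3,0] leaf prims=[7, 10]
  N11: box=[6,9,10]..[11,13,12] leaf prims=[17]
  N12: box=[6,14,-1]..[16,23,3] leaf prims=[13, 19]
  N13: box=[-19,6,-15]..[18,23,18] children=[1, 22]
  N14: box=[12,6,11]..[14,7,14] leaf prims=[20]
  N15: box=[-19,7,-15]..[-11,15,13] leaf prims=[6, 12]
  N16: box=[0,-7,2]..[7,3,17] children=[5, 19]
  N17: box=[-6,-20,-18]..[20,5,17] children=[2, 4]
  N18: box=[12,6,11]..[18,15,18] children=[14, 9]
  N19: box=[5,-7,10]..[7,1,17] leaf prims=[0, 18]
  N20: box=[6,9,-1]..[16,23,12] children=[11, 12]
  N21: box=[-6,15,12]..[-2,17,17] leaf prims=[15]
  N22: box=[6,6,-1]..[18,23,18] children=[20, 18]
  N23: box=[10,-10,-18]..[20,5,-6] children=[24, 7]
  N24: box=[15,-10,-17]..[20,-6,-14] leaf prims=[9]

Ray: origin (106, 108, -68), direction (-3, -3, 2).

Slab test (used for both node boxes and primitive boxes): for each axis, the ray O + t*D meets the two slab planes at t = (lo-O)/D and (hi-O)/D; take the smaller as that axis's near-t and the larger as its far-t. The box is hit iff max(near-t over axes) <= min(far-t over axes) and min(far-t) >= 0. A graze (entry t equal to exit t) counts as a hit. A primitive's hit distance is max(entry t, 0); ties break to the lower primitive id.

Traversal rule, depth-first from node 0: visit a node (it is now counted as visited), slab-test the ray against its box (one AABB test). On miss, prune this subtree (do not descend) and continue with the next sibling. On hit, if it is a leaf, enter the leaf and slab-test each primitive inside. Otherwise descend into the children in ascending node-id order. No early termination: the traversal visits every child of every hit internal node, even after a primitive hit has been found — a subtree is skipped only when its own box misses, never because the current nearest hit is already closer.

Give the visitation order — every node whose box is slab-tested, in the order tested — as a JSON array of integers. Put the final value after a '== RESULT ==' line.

Traverse from the root:
N0 x:[86/3,125/3] y:[85/3,128/3] z:[25,43] -> hit [86/3,125/3], descend [13, 17]
  N13 x:[88/3,125/3] y:[85/3,34] z:[53/2,43] -> hit [88/3,34], descend [1, 22]
    N1 x:[34,125/3] y:[30,101/3] z:[53/2,43] -> miss, prune
    N22 x:[88/3,100/3] y:[85/3,34] z:[67/2,43] -> miss, prune
  N17 x:[86/3,112/3] y:[103/3,128/3] z:[25,85/2] -> hit [103/3,112/3], descend [2, 4]
    N2 x:[86/3,112/3] y:[103/3,122/3] z:[25,34] -> miss, prune
    N4 x:[97/3,106/3] y:[35,128/3] z:[67/2,85/2] -> hit [35,106/3], descend [3, 16]
      N3 x:[97/3,106/3] y:[112/3,128/3] z:[67/2,85/2] -> miss, prune
      N16 x:[33,106/3] y:[35,115/3] z:[35,85/2] -> hit [35,106/3], descend [5, 19]
        N5 x:[35,106/3] y:[35,106/3] z:[35,71/2] -> hit [35,106/3] leaf, test {P11@t=35}
        N19 x:[33,101/3] y:[107/3,115/3] z:[39,85/2] -> miss, prune

11 AABB tests over nodes [0, 13, 1, 22, 17, 2, 4, 3, 16, 5, 19]; 1 leaf entered; closest P11.

== RESULT ==
[0, 13, 1, 22, 17, 2, 4, 3, 16, 5, 19]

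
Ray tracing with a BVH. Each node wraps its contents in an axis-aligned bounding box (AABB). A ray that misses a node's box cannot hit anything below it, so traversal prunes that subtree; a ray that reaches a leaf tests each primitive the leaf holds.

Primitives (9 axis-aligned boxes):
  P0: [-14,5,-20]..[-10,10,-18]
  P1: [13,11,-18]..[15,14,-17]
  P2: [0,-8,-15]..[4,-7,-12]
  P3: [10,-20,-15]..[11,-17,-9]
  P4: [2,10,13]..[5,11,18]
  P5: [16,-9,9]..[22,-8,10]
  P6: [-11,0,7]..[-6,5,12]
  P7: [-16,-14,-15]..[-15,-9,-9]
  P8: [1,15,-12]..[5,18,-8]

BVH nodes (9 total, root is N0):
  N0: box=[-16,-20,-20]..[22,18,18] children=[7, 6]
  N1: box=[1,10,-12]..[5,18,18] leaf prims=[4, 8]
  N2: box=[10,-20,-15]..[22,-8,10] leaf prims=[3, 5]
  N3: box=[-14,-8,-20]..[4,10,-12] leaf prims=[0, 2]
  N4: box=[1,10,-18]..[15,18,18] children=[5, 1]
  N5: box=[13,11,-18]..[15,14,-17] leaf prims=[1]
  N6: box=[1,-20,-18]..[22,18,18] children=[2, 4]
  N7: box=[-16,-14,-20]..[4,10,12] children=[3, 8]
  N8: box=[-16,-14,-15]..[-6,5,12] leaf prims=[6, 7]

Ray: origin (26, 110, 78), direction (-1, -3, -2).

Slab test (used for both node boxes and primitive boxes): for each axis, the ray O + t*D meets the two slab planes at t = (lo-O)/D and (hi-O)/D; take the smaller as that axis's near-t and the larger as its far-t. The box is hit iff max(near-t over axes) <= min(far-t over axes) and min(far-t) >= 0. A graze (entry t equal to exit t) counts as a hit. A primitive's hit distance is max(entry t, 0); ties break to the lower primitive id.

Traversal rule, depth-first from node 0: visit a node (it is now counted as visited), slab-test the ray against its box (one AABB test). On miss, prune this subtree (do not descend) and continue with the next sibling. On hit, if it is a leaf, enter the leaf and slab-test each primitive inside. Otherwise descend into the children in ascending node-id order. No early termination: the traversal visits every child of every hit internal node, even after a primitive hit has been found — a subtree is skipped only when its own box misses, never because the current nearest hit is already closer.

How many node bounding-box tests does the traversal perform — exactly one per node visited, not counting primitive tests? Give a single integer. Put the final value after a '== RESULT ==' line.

Walk:
N0 x:[4,42] y:[92/3,130/3] z:[30,49] -> hit [92/3,42], descend [6, 7]
  N6 x:[4,25] y:[92/3,130/3] z:[30,48] -> miss, prune
  N7 x:[22,42] y:[100/3,124/3] z:[33,49] -> hit [100/3,124/3], descend [3, 8]
    N3 x:[22,40] y:[100/3,118/3] z:[45,49] -> miss, prune
    N8 x:[32,42] y:[35,124/3] z:[33,93/2] -> hit [35,124/3] leaf, test {P6@t=35, P7(miss)}

Summary -> nodes [0, 6, 7, 3, 8]; box-tests=5; leaf-entries=1; first=P6

== RESULT ==
5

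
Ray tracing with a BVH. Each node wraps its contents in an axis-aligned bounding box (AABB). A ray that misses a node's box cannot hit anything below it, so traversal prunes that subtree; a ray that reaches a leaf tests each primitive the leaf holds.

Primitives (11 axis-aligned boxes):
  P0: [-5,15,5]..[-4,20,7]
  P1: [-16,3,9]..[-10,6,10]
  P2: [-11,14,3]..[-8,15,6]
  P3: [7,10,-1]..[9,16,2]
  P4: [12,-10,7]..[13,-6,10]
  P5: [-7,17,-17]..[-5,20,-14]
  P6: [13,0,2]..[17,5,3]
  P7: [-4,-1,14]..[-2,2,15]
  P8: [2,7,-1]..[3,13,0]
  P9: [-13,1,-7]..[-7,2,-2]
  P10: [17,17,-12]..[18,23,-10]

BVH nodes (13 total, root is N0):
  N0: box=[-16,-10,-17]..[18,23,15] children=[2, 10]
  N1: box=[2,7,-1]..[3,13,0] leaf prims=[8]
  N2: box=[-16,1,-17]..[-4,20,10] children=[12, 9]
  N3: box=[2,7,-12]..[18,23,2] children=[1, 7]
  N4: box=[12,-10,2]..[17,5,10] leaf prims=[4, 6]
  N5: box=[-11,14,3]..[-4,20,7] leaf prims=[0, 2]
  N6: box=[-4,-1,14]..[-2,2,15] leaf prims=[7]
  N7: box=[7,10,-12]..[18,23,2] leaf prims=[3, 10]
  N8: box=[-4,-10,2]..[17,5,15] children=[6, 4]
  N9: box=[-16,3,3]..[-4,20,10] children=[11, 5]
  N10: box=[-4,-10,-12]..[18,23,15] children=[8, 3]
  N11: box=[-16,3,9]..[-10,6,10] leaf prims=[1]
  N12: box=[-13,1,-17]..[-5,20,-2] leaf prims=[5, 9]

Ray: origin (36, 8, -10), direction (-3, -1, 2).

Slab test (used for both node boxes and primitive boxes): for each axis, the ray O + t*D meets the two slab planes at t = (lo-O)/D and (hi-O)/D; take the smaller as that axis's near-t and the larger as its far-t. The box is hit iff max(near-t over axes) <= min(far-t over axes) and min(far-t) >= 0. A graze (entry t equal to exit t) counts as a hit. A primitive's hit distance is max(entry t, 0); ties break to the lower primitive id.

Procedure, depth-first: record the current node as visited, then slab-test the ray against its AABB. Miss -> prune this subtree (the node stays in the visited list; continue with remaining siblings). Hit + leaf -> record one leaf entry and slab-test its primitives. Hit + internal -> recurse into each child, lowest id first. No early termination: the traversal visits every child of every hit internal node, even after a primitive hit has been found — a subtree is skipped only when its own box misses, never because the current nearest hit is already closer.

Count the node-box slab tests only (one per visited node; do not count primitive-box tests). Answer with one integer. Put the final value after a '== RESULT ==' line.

Walk:
N0 x:[6,52/3] y:[-15,18] z:[-7/2,25/2] -> hit [6,25/2], descend [2, 10]
  N2 x:[40/3,52/3] y:[-12,7] z:[-7/2,10] -> miss, prune
  N10 x:[6,40/3] y:[-15,18] z:[-1,25/2] -> hit [6,25/2], descend [3, 8]
    N3 x:[6,34/3] y:[-15,1] z:[-1,6] -> miss, prune
    N8 x:[19/3,40/3] y:[3,18] z:[6,25/2] -> hit [19/3,25/2], descend [4, 6]
      N4 x:[19/3,8] y:[3,18] z:[6,10] -> hit [19/3,8] leaf, test {P4(miss), P6@t=19/3}
      N6 x:[38/3,40/3] y:[6,9] z:[12,25/2] -> miss, prune

Visited [0, 2, 10, 3, 8, 4, 6]. Tests: 7 box, 1 leaf. Nearest: P6.

== RESULT ==
7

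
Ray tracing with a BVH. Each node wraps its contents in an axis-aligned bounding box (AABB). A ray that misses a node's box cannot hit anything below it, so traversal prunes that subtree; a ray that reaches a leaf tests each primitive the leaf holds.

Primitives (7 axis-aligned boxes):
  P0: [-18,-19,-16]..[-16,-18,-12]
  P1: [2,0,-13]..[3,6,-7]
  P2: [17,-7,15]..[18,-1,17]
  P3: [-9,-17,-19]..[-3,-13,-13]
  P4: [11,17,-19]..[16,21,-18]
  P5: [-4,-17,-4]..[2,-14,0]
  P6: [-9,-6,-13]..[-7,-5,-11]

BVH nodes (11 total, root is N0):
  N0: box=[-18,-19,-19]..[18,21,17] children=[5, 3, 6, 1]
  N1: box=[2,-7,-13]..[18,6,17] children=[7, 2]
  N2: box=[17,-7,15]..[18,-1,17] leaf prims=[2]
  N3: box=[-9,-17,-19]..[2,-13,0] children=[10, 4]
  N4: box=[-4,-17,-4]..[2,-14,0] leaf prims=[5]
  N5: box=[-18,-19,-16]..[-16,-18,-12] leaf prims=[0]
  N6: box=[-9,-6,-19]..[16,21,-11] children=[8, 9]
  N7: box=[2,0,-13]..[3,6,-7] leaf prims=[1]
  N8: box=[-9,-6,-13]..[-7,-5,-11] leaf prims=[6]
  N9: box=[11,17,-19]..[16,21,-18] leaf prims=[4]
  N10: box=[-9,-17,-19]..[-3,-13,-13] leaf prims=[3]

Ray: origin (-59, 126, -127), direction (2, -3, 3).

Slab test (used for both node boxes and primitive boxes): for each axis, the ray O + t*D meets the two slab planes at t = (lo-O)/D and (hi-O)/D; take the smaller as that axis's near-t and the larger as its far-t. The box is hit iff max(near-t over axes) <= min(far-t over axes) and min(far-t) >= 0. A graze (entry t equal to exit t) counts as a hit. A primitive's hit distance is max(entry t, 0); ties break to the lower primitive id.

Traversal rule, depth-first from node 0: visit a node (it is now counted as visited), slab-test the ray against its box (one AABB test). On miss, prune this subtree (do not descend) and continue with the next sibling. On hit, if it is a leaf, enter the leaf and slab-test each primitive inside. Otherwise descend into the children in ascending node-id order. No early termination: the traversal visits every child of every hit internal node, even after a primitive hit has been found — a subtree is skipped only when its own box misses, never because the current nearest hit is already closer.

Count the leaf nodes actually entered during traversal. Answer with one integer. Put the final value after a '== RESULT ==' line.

Walk:
N0 x:[41/2,77/2] y:[35,145/3] z:[36,48] -> hit [36,77/2], descend [1, 3, 5, 6]
  N1 x:[61/2,77/2] y:[40,133/3] z:[38,48] -> miss, prune
  N3 x:[25,61/2] y:[139/3,143/3] z:[36,127/3] -> miss, prune
  N5 x:[41/2,43/2] y:[48,145/3] z:[37,115/3] -> miss, prune
  N6 x:[25,75/2] y:[35,44] z:[36,116/3] -> hit [36,75/2], descend [8, 9]
    N8 x:[25,26] y:[131/3,44] z:[38,116/3] -> miss, prune
    N9 x:[35,75/2] y:[35,109/3] z:[36,109/3] -> hit [36,109/3] leaf, test {P4@t=36}

7 AABB tests over nodes [0, 1, 3, 5, 6, 8, 9]; 1 leaf entered; closest P4.

== RESULT ==
1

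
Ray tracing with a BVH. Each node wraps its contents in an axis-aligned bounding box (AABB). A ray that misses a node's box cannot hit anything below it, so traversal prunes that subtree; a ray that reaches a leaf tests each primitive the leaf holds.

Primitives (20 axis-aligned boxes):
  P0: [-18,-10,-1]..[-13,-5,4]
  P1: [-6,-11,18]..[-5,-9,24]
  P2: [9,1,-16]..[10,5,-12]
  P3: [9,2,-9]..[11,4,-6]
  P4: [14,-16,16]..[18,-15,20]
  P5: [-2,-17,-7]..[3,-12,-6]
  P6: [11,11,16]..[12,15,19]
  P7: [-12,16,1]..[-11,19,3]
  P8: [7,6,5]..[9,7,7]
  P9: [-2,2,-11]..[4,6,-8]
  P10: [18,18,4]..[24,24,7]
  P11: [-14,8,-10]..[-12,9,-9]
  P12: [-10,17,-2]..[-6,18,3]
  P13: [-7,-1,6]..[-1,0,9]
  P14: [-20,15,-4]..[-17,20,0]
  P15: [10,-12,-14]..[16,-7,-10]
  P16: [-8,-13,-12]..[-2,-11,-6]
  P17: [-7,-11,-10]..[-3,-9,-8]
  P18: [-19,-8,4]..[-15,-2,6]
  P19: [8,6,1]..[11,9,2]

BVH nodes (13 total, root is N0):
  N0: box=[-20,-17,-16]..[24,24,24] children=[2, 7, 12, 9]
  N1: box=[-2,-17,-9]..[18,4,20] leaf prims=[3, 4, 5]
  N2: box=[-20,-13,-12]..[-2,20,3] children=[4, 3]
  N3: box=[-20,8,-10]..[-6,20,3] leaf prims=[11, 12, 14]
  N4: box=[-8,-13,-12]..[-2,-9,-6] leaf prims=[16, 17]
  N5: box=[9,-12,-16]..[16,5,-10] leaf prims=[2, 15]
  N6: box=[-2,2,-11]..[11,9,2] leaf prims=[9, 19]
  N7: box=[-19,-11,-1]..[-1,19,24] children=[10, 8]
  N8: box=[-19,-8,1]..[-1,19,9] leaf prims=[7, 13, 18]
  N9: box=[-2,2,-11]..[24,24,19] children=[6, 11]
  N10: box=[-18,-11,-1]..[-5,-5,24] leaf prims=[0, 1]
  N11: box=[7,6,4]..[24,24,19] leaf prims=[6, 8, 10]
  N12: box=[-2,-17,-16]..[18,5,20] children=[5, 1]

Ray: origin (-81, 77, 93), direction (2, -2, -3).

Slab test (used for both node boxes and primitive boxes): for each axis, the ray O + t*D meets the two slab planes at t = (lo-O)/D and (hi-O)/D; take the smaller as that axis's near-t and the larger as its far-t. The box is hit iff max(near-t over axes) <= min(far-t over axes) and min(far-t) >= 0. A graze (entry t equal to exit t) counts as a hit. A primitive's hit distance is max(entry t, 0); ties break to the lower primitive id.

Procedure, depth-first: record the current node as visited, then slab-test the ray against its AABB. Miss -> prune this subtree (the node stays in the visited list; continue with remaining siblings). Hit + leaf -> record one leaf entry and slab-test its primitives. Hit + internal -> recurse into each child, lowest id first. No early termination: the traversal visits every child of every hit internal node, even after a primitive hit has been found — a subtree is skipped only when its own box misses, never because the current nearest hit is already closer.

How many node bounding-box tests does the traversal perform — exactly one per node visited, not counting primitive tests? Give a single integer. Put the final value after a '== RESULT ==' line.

Trace the traversal:
N0 x:[61/2,105/2] y:[53/2,47] z:[23,109/3] -> hit [61/2,109/3], descend [2, 7, 9, 12]
  N2 x:[61/2,79/2] y:[57/2,45] z:[30,35] -> hit [61/2,35], descend [3, 4]
    N3 x:[61/2,75/2] y:[57/2,69/2] z:[30,103/3] -> hit [61/2,103/3] leaf, test {P11@t=34, P12(miss), P14@t=31}
    N4 x:[73/2,79/2] y:[43,45] z:[33,35] -> miss, prune
  N7 x:[31,40] y:[29,44] z:[23,94/3] -> hit [31,94/3], descend [8, 10]
    N8 x:[31,40] y:[29,85/2] z:[28,92/3] -> miss, prune
    N10 x:[63/2,38] y:[41,44] z:[23,94/3] -> miss, prune
  N9 x:[79/2,105/2] y:[53/2,75/2] z:[74/3,104/3] -> miss, prune
  N12 x:[79/2,99/2] y:[36,47] z:[73/3,109/3] -> miss, prune

order=[0, 2, 3, 4, 7, 8, 10, 9, 12]  |boxes|=9  |leaves|=1  hit=P14

== RESULT ==
9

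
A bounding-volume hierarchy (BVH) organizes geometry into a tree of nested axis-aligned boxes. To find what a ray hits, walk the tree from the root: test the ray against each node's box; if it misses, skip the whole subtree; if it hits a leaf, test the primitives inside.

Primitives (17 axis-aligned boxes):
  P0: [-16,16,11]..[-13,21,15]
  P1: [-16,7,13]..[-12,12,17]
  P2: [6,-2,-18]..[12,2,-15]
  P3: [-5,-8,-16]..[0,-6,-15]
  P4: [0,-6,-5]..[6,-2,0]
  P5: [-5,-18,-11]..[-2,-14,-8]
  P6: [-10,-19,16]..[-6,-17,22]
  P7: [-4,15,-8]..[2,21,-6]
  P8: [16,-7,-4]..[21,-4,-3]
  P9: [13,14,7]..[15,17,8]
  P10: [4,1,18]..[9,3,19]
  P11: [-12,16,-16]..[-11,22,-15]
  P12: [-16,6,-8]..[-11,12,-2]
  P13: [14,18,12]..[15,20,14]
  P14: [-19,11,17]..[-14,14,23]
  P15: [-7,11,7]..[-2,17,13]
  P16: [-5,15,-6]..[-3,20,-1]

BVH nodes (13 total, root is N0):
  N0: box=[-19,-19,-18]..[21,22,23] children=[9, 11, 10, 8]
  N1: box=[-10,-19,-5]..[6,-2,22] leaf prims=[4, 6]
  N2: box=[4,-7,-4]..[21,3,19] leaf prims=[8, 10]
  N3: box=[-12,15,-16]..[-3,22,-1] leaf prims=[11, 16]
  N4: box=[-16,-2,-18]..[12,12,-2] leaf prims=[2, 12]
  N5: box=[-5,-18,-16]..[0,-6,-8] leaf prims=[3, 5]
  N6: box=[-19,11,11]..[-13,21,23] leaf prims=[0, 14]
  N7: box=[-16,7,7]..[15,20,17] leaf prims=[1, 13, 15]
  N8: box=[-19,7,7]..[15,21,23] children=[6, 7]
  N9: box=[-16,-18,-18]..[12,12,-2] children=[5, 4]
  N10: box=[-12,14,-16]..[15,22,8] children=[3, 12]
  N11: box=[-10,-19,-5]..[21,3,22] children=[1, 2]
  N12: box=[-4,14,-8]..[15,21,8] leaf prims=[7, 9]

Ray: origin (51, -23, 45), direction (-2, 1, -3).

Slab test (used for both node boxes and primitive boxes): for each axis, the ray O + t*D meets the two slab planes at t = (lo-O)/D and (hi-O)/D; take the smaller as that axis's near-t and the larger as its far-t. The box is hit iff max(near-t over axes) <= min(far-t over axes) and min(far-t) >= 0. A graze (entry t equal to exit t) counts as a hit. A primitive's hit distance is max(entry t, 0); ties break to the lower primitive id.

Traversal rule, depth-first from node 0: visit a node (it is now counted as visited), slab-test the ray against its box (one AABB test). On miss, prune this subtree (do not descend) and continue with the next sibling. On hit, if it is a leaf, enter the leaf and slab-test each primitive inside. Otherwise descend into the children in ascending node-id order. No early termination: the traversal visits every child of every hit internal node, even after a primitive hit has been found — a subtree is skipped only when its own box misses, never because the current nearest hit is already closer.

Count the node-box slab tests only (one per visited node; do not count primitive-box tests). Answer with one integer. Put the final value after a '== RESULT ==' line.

Trace the traversal:
N0 x:[15,35] y:[4,45] z:[22/3,21] -> hit [15,21], descend [8, 9, 10, 11]
  N8 x:[18,35] y:[30,44] z:[22/3,38/3] -> miss, prune
  N9 x:[39/2,67/2] y:[5,35] z:[47/3,21] -> hit [39/2,21], descend [4, 5]
    N4 x:[39/2,67/2] y:[21,35] z:[47/3,21] -> hit [21,21] leaf, test {P2@t=21, P12(miss)}
    N5 x:[51/2,28] y:[5,17] z:[53/3,61/3] -> miss, prune
  N10 x:[18,63/2] y:[37,45] z:[37/3,61/3] -> miss, prune
  N11 x:[15,61/2] y:[4,26] z:[23/3,50/3] -> hit [15,50/3], descend [1, 2]
    N1 x:[45/2,61/2] y:[4,21] z:[23/3,50/3] -> miss, prune
    N2 x:[15,47/2] y:[16,26] z:[26/3,49/3] -> hit [16,49/3] leaf, test {P8@t=16, P10(miss)}

Visited [0, 8, 9, 4, 5, 10, 11, 1, 2]. Tests: 9 box, 2 leaf. Nearest: P8.

== RESULT ==
9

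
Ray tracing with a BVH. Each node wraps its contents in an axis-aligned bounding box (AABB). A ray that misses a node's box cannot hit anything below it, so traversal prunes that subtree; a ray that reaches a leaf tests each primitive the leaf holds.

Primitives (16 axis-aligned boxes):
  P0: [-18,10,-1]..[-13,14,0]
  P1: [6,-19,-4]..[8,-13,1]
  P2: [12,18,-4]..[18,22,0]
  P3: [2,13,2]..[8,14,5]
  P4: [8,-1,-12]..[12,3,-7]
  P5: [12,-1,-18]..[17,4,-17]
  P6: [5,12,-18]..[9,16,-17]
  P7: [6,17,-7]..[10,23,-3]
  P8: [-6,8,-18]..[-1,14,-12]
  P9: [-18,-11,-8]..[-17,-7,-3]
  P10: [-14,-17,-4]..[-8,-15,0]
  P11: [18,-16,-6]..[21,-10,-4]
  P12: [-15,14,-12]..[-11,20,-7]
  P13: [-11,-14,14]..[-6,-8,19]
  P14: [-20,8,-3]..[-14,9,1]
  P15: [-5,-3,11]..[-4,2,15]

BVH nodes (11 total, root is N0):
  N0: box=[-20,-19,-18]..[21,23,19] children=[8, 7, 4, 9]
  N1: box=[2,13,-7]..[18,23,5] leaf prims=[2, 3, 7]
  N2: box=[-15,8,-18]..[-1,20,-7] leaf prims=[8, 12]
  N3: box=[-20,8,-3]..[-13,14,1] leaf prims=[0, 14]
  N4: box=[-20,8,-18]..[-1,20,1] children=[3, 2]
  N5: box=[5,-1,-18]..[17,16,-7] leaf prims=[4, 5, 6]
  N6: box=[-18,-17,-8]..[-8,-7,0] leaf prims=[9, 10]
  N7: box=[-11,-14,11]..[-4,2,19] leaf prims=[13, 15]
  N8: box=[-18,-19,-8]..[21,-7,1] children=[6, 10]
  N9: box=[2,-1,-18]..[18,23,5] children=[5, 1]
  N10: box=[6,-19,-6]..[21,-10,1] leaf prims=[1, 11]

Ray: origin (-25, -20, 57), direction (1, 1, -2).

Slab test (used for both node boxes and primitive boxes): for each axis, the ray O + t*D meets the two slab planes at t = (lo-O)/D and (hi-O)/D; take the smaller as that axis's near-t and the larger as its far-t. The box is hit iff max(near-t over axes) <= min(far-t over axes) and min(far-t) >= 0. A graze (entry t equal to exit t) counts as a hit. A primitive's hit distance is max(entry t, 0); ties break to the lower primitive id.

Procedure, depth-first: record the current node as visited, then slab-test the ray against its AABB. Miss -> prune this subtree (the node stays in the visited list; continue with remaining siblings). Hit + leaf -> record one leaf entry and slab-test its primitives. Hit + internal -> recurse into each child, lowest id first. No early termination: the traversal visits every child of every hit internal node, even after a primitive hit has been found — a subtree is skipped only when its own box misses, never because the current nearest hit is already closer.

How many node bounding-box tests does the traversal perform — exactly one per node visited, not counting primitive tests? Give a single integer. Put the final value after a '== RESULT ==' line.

Walk:
N0 x:[5,46] y:[1,43] z:[19,75/2] -> hit [19,75/2], descend [4, 7, 8, 9]
  N4 x:[5,24] y:[28,40] z:[28,75/2] -> miss, prune
  N7 x:[14,21] y:[6,22] z:[19,23] -> hit [19,21] leaf, test {P13(miss), P15@t=21}
  N8 x:[7,46] y:[1,13] z:[28,65/2] -> miss, prune
  N9 x:[27,43] y:[19,43] z:[26,75/2] -> hit [27,75/2], descend [1, 5]
    N1 x:[27,43] y:[33,43] z:[26,32] -> miss, prune
    N5 x:[30,42] y:[19,36] z:[32,75/2] -> hit [32,36] leaf, test {P4(miss), P5(miss), P6(miss)}

order=[0, 4, 7, 8, 9, 1, 5]  |boxes|=7  |leaves|=2  hit=P15

== RESULT ==
7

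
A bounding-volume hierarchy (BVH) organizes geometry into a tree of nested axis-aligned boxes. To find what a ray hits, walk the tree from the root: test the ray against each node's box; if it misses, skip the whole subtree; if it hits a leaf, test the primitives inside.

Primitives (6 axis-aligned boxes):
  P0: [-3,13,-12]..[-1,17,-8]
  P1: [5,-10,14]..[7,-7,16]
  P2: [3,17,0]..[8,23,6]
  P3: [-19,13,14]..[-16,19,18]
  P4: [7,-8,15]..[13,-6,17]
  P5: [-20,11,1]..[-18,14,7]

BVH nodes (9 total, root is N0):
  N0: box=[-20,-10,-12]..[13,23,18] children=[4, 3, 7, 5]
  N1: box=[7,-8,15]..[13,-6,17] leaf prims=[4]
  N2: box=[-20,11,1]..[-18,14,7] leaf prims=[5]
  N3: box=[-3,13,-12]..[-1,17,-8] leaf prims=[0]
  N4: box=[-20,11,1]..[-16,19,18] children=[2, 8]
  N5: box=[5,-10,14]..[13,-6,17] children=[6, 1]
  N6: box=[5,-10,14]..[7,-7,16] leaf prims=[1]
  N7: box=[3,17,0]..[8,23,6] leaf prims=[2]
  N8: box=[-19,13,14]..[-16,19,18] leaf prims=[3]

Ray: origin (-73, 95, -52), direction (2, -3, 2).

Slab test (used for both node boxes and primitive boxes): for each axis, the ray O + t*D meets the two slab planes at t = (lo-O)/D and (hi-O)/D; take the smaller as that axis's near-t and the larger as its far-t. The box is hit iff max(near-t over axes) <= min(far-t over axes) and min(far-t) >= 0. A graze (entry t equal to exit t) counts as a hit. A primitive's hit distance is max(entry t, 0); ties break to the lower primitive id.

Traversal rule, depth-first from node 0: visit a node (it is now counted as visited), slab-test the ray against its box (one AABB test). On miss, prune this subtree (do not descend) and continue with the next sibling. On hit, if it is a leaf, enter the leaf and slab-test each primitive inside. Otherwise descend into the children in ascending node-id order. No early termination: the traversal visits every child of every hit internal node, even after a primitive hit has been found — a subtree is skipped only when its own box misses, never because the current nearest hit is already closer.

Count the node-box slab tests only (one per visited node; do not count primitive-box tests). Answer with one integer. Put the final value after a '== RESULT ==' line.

Traverse from the root:
N0 x:[53/2,43] y:[24,35] z:[20,35] -> hit [53/2,35], descend [3, 4, 5, 7]
  N3 x:[35,36] y:[26,82/3] z:[20,22] -> miss, prune
  N4 x:[53/2,57/2] y:[76/3,28] z:[53/2,35] -> hit [53/2,28], descend [2, 8]
    N2 x:[53/2,55/2] y:[27,28] z:[53/2,59/2] -> hit [27,55/2] leaf, test {P5@t=27}
    N8 x:[27,57/2] y:[76/3,82/3] z:[33,35] -> miss, prune
  N5 x:[39,43] y:[101/3,35] z:[33,69/2] -> miss, prune
  N7 x:[38,81/2] y:[24,26] z:[26,29] -> miss, prune

order=[0, 3, 4, 2, 8, 5, 7]  |boxes|=7  |leaves|=1  hit=P5

== RESULT ==
7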